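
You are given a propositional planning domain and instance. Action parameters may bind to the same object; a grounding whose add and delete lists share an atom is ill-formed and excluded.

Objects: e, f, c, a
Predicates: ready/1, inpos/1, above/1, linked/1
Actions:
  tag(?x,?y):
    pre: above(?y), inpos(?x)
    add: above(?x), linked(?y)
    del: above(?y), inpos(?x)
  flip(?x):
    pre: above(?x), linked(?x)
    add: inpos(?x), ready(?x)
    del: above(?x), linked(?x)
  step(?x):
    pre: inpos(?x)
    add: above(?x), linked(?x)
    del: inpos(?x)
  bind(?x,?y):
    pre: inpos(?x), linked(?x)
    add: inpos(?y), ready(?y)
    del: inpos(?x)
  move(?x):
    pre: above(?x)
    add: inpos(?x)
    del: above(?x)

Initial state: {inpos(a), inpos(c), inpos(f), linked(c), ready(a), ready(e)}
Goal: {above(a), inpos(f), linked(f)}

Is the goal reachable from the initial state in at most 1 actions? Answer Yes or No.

1. step(f)  →  {above(f), inpos(a), inpos(c), linked(c), linked(f), ready(a), ready(e)}
2. tag(a,f)  →  {above(a), inpos(c), linked(c), linked(f), ready(a), ready(e)}
3. bind(c,f)  →  {above(a), inpos(f), linked(c), linked(f), ready(a), ready(e), ready(f)}
optimal plan length = 3; 3 > 1

No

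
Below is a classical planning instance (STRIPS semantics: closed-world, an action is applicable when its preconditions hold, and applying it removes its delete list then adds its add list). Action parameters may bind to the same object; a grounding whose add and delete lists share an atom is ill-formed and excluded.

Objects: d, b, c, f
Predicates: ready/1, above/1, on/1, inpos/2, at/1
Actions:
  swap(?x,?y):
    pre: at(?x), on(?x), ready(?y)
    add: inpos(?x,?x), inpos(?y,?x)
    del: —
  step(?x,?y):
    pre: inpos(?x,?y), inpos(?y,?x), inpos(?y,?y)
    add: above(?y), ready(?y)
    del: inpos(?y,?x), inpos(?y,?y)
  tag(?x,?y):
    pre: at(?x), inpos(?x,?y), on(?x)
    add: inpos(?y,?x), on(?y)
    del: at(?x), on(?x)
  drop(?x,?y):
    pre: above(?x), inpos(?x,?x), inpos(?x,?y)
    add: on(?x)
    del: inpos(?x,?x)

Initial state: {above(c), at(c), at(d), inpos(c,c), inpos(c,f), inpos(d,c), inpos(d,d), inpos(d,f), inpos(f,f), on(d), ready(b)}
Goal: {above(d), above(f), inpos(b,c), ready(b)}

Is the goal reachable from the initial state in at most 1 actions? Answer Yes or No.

No

1. step(d,d)  →  {above(c), above(d), at(c), at(d), inpos(c,c), inpos(c,f), inpos(d,c), inpos(d,f), inpos(f,f), on(d), ready(b), ready(d)}
2. step(f,f)  →  {above(c), above(d), above(f), at(c), at(d), inpos(c,c), inpos(c,f), inpos(d,c), inpos(d,f), on(d), ready(b), ready(d), ready(f)}
3. tag(d,c)  →  {above(c), above(d), above(f), at(c), inpos(c,c), inpos(c,d), inpos(c,f), inpos(d,c), inpos(d,f), on(c), ready(b), ready(d), ready(f)}
4. swap(c,b)  →  {above(c), above(d), above(f), at(c), inpos(b,c), inpos(c,c), inpos(c,d), inpos(c,f), inpos(d,c), inpos(d,f), on(c), ready(b), ready(d), ready(f)}
optimal plan length = 4; 4 > 1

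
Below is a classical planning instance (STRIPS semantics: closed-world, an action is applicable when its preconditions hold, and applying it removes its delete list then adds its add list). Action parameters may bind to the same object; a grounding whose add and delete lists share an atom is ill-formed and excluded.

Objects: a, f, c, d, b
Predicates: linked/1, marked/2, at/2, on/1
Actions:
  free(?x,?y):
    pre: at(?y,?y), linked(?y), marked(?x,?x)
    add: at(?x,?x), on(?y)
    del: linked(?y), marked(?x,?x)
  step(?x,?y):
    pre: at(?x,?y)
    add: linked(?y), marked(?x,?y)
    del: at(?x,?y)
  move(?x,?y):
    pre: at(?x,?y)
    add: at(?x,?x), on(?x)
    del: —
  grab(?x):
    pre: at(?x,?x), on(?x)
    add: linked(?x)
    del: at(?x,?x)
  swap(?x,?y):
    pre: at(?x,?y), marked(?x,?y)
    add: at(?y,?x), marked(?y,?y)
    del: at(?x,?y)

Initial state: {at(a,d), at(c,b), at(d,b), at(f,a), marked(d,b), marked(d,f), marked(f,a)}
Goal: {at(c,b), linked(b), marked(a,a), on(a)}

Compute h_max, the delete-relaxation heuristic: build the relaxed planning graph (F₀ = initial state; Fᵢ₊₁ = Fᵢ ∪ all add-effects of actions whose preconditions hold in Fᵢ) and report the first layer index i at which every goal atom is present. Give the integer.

1

F0 = init (7 atoms)
F1 = F0 ∪ {at(a,a), at(a,f), at(b,d), at(c,c), at(d,d), at(f,f), linked(a), linked(b), linked(d), marked(a,a), marked(a,d), marked(b,b), marked(c,b), on(a), on(c), on(d), on(f)}  (24 atoms)
goal ⊆ F1  ⇒  h_max = 1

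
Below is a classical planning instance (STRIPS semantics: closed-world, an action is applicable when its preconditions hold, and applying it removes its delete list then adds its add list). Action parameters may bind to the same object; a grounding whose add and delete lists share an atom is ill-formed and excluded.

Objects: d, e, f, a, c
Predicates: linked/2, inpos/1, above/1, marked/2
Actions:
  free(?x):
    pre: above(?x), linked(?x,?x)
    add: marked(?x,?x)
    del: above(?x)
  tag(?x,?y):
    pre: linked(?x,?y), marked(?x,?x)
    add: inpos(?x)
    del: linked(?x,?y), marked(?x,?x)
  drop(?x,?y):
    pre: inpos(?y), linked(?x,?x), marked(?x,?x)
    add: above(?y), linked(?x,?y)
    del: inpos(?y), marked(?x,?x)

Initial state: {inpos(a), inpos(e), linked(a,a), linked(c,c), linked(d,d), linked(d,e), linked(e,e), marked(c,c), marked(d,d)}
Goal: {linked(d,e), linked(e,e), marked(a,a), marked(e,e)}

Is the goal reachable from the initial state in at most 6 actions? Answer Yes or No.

Yes

1. drop(d,e)  →  {above(e), inpos(a), linked(a,a), linked(c,c), linked(d,d), linked(d,e), linked(e,e), marked(c,c)}
2. free(e)  →  {inpos(a), linked(a,a), linked(c,c), linked(d,d), linked(d,e), linked(e,e), marked(c,c), marked(e,e)}
3. drop(c,a)  →  {above(a), linked(a,a), linked(c,a), linked(c,c), linked(d,d), linked(d,e), linked(e,e), marked(e,e)}
4. free(a)  →  {linked(a,a), linked(c,a), linked(c,c), linked(d,d), linked(d,e), linked(e,e), marked(a,a), marked(e,e)}
optimal plan length = 4; 4 ≤ 6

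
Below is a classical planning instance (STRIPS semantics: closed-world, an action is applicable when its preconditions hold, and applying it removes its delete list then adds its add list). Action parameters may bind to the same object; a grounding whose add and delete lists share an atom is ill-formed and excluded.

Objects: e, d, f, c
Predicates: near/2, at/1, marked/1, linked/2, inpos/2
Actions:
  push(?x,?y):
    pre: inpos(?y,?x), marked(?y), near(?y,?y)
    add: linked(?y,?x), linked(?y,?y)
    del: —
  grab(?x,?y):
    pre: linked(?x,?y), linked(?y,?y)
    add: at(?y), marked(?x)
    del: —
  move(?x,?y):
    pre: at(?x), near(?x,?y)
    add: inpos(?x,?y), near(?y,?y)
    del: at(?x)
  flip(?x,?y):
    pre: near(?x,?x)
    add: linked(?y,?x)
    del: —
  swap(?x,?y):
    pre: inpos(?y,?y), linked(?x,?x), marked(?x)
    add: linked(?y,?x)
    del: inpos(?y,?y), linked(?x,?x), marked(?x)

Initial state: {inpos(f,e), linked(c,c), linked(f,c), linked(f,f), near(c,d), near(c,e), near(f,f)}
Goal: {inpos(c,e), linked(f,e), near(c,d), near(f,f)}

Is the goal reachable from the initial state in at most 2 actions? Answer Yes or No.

No

1. grab(f,c)  →  {at(c), inpos(f,e), linked(c,c), linked(f,c), linked(f,f), marked(f), near(c,d), near(c,e), near(f,f)}
2. push(e,f)  →  {at(c), inpos(f,e), linked(c,c), linked(f,c), linked(f,e), linked(f,f), marked(f), near(c,d), near(c,e), near(f,f)}
3. move(c,e)  →  {inpos(c,e), inpos(f,e), linked(c,c), linked(f,c), linked(f,e), linked(f,f), marked(f), near(c,d), near(c,e), near(e,e), near(f,f)}
optimal plan length = 3; 3 > 2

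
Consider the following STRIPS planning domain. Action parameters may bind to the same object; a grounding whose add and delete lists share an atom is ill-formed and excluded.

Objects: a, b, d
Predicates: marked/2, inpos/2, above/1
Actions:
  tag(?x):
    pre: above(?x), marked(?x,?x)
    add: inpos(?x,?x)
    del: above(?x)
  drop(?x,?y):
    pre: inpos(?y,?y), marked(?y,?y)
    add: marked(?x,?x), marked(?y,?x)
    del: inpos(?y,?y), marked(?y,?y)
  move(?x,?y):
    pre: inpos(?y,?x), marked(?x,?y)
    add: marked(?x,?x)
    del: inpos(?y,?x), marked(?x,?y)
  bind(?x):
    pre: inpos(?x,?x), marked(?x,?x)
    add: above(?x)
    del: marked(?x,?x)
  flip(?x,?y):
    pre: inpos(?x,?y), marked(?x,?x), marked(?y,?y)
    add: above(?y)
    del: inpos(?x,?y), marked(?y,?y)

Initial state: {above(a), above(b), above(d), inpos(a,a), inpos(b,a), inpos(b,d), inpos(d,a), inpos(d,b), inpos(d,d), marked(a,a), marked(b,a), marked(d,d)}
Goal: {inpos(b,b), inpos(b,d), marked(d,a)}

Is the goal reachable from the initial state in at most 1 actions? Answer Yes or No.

No

1. drop(a,d)  →  {above(a), above(b), above(d), inpos(a,a), inpos(b,a), inpos(b,d), inpos(d,a), inpos(d,b), marked(a,a), marked(b,a), marked(d,a)}
2. drop(b,a)  →  {above(a), above(b), above(d), inpos(b,a), inpos(b,d), inpos(d,a), inpos(d,b), marked(a,b), marked(b,a), marked(b,b), marked(d,a)}
3. tag(b)  →  {above(a), above(d), inpos(b,a), inpos(b,b), inpos(b,d), inpos(d,a), inpos(d,b), marked(a,b), marked(b,a), marked(b,b), marked(d,a)}
optimal plan length = 3; 3 > 1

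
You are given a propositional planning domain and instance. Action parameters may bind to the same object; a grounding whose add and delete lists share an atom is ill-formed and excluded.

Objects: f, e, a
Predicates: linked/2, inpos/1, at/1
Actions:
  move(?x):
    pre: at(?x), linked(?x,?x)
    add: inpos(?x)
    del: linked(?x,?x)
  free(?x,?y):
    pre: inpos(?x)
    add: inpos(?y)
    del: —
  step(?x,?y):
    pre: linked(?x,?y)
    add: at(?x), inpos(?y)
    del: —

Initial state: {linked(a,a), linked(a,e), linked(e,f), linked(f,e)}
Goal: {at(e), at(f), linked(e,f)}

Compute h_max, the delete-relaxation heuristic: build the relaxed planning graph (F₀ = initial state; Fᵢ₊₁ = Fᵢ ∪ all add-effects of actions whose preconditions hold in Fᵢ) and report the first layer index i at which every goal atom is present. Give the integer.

F0 = init (4 atoms)
F1 = F0 ∪ {at(a), at(e), at(f), inpos(a), inpos(e), inpos(f)}  (10 atoms)
goal ⊆ F1  ⇒  h_max = 1

1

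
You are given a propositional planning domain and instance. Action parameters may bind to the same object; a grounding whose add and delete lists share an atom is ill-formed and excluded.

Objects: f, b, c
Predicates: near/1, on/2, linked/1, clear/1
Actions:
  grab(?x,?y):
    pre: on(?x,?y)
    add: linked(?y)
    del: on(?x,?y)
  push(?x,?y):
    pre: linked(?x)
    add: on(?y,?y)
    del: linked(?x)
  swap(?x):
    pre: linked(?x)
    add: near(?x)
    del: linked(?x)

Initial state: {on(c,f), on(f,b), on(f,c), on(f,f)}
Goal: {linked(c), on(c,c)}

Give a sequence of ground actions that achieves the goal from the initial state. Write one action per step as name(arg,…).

grab(f,f); grab(f,c); push(f,c)

1. grab(f,f)  →  {linked(f), on(c,f), on(f,b), on(f,c)}
2. grab(f,c)  →  {linked(c), linked(f), on(c,f), on(f,b)}
3. push(f,c)  →  {linked(c), on(c,c), on(c,f), on(f,b)}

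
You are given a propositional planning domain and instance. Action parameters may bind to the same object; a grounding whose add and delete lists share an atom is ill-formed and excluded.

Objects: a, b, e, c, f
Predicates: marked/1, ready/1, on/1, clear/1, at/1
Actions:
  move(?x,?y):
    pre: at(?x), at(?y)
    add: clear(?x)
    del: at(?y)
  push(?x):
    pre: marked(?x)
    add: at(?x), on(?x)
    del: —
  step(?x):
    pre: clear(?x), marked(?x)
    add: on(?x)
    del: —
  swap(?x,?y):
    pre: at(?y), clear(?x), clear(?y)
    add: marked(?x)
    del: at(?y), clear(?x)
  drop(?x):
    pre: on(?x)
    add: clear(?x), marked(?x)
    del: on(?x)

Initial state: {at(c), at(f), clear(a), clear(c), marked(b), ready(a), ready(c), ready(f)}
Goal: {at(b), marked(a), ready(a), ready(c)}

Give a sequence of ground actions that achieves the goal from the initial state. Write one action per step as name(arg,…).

1. push(b)  →  {at(b), at(c), at(f), clear(a), clear(c), marked(b), on(b), ready(a), ready(c), ready(f)}
2. swap(a,c)  →  {at(b), at(f), clear(c), marked(a), marked(b), on(b), ready(a), ready(c), ready(f)}

push(b); swap(a,c)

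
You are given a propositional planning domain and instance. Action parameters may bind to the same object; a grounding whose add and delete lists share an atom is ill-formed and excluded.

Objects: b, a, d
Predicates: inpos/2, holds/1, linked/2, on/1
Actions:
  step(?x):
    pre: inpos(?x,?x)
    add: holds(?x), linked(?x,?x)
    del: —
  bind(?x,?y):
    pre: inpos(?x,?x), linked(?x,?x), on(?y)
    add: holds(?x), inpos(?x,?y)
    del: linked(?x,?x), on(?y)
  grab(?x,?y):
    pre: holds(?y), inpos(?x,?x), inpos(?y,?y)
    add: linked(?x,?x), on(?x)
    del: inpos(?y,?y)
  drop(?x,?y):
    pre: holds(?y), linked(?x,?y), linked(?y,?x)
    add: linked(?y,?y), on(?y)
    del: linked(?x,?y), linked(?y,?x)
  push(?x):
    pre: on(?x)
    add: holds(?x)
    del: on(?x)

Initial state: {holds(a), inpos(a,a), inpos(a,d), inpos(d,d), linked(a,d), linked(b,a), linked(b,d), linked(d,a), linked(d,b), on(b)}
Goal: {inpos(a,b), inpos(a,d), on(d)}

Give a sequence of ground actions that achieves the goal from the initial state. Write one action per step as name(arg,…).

step(a); bind(a,b); grab(d,a)

1. step(a)  →  {holds(a), inpos(a,a), inpos(a,d), inpos(d,d), linked(a,a), linked(a,d), linked(b,a), linked(b,d), linked(d,a), linked(d,b), on(b)}
2. bind(a,b)  →  {holds(a), inpos(a,a), inpos(a,b), inpos(a,d), inpos(d,d), linked(a,d), linked(b,a), linked(b,d), linked(d,a), linked(d,b)}
3. grab(d,a)  →  {holds(a), inpos(a,b), inpos(a,d), inpos(d,d), linked(a,d), linked(b,a), linked(b,d), linked(d,a), linked(d,b), linked(d,d), on(d)}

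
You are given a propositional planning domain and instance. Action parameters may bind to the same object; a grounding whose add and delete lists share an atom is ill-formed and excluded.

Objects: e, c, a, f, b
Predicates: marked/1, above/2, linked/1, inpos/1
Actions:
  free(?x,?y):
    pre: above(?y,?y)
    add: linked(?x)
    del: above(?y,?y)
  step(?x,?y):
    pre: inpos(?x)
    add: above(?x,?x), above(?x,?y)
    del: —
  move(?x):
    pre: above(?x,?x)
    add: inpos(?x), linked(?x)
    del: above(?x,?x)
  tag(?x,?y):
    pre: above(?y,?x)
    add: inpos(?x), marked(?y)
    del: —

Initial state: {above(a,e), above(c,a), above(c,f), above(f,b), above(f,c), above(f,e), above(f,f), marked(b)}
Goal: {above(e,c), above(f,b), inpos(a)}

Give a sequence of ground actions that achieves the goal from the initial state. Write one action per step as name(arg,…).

tag(e,a); step(e,c); tag(a,c)

1. tag(e,a)  →  {above(a,e), above(c,a), above(c,f), above(f,b), above(f,c), above(f,e), above(f,f), inpos(e), marked(a), marked(b)}
2. step(e,c)  →  {above(a,e), above(c,a), above(c,f), above(e,c), above(e,e), above(f,b), above(f,c), above(f,e), above(f,f), inpos(e), marked(a), marked(b)}
3. tag(a,c)  →  {above(a,e), above(c,a), above(c,f), above(e,c), above(e,e), above(f,b), above(f,c), above(f,e), above(f,f), inpos(a), inpos(e), marked(a), marked(b), marked(c)}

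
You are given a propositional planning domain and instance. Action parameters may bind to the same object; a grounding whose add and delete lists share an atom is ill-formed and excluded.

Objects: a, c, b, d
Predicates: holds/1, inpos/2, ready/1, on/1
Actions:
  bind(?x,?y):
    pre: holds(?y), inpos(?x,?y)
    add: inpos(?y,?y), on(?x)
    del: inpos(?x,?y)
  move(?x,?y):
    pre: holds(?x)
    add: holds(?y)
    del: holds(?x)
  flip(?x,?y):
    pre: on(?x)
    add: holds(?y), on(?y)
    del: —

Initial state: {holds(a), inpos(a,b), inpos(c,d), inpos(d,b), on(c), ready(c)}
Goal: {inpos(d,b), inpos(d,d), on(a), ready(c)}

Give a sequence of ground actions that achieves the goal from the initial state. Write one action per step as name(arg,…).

move(a,d); bind(c,d); flip(c,a)

1. move(a,d)  →  {holds(d), inpos(a,b), inpos(c,d), inpos(d,b), on(c), ready(c)}
2. bind(c,d)  →  {holds(d), inpos(a,b), inpos(d,b), inpos(d,d), on(c), ready(c)}
3. flip(c,a)  →  {holds(a), holds(d), inpos(a,b), inpos(d,b), inpos(d,d), on(a), on(c), ready(c)}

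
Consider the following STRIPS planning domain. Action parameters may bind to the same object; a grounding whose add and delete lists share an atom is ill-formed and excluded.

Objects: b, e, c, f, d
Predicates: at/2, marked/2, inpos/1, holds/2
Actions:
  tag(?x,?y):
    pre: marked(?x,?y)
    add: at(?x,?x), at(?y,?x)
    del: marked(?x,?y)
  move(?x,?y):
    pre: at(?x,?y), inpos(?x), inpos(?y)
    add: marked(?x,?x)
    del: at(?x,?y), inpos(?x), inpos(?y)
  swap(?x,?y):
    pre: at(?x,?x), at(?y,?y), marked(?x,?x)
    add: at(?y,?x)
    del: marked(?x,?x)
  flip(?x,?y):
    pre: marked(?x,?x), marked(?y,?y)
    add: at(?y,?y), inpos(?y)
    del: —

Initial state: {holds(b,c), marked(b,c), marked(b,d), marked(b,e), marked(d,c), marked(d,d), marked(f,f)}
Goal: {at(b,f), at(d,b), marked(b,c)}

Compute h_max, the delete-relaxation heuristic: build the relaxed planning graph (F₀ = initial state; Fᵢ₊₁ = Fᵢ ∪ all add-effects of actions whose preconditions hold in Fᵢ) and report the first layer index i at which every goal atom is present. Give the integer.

2

F0 = init (7 atoms)
F1 = F0 ∪ {at(b,b), at(c,b), at(c,d), at(d,b), at(d,d), at(e,b), at(f,f), inpos(d), inpos(f)}  (16 atoms)
F2 = F1 ∪ {at(b,d), at(b,f), at(d,f), at(f,d)}  (20 atoms)
goal ⊆ F2  ⇒  h_max = 2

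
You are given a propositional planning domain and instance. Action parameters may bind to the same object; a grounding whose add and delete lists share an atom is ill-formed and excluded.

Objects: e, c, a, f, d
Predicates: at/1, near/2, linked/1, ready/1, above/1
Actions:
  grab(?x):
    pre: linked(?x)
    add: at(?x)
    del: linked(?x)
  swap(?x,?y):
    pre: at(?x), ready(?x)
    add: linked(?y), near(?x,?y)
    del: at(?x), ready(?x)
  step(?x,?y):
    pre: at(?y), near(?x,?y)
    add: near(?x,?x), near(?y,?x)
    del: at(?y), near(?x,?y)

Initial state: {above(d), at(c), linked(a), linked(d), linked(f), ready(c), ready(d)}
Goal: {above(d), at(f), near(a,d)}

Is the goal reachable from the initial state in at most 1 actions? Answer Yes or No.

No

1. grab(a)  →  {above(d), at(a), at(c), linked(d), linked(f), ready(c), ready(d)}
2. grab(f)  →  {above(d), at(a), at(c), at(f), linked(d), ready(c), ready(d)}
3. grab(d)  →  {above(d), at(a), at(c), at(d), at(f), ready(c), ready(d)}
4. swap(d,a)  →  {above(d), at(a), at(c), at(f), linked(a), near(d,a), ready(c)}
5. step(d,a)  →  {above(d), at(c), at(f), linked(a), near(a,d), near(d,d), ready(c)}
optimal plan length = 5; 5 > 1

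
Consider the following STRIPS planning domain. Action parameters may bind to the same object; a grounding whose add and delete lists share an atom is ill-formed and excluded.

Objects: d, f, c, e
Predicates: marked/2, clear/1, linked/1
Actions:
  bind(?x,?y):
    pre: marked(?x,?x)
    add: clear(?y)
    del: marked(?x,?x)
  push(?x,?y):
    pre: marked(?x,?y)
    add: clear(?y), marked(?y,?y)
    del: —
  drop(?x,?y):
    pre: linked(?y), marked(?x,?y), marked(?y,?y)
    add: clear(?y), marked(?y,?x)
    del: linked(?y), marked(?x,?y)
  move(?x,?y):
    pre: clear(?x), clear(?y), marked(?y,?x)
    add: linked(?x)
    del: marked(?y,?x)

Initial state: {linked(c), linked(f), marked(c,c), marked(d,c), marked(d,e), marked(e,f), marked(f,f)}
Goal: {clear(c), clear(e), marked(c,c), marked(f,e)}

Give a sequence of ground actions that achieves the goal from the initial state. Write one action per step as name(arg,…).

bind(c,e); push(d,c); drop(e,f)

1. bind(c,e)  →  {clear(e), linked(c), linked(f), marked(d,c), marked(d,e), marked(e,f), marked(f,f)}
2. push(d,c)  →  {clear(c), clear(e), linked(c), linked(f), marked(c,c), marked(d,c), marked(d,e), marked(e,f), marked(f,f)}
3. drop(e,f)  →  {clear(c), clear(e), clear(f), linked(c), marked(c,c), marked(d,c), marked(d,e), marked(f,e), marked(f,f)}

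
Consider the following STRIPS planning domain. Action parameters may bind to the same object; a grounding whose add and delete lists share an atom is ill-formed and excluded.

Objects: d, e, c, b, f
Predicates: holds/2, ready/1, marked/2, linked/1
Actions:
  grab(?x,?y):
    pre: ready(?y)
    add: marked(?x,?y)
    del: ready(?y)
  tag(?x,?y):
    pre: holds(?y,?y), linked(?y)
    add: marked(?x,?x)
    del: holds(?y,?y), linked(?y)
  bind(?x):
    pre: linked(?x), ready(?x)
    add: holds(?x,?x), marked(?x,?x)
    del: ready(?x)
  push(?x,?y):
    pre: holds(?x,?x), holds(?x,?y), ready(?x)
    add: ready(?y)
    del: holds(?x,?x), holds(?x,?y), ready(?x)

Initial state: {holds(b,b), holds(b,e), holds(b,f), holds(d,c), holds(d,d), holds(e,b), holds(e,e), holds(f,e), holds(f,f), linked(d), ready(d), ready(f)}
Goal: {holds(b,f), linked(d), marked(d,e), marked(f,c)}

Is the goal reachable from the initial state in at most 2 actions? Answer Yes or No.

1. push(d,c)  →  {holds(b,b), holds(b,e), holds(b,f), holds(e,b), holds(e,e), holds(f,e), holds(f,f), linked(d), ready(c), ready(f)}
2. grab(f,c)  →  {holds(b,b), holds(b,e), holds(b,f), holds(e,b), holds(e,e), holds(f,e), holds(f,f), linked(d), marked(f,c), ready(f)}
3. push(f,e)  →  {holds(b,b), holds(b,e), holds(b,f), holds(e,b), holds(e,e), linked(d), marked(f,c), ready(e)}
4. grab(d,e)  →  {holds(b,b), holds(b,e), holds(b,f), holds(e,b), holds(e,e), linked(d), marked(d,e), marked(f,c)}
optimal plan length = 4; 4 > 2

No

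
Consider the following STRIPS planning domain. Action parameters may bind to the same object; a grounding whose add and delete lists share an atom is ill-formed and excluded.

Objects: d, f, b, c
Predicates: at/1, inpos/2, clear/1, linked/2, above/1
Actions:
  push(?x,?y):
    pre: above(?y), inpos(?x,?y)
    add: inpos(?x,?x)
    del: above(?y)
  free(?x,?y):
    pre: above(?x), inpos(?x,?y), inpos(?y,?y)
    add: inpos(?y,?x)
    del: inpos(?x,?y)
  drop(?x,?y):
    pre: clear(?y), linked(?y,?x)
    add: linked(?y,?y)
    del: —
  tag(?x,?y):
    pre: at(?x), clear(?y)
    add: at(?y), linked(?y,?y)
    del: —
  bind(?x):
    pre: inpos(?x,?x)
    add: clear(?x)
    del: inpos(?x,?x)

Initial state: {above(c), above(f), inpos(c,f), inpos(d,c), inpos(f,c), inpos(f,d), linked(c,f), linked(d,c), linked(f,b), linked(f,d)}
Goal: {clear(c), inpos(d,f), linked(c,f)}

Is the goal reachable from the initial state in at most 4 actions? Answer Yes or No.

1. push(d,c)  →  {above(f), inpos(c,f), inpos(d,c), inpos(d,d), inpos(f,c), inpos(f,d), linked(c,f), linked(d,c), linked(f,b), linked(f,d)}
2. free(f,d)  →  {above(f), inpos(c,f), inpos(d,c), inpos(d,d), inpos(d,f), inpos(f,c), linked(c,f), linked(d,c), linked(f,b), linked(f,d)}
3. push(c,f)  →  {inpos(c,c), inpos(c,f), inpos(d,c), inpos(d,d), inpos(d,f), inpos(f,c), linked(c,f), linked(d,c), linked(f,b), linked(f,d)}
4. bind(c)  →  {clear(c), inpos(c,f), inpos(d,c), inpos(d,d), inpos(d,f), inpos(f,c), linked(c,f), linked(d,c), linked(f,b), linked(f,d)}
optimal plan length = 4; 4 ≤ 4

Yes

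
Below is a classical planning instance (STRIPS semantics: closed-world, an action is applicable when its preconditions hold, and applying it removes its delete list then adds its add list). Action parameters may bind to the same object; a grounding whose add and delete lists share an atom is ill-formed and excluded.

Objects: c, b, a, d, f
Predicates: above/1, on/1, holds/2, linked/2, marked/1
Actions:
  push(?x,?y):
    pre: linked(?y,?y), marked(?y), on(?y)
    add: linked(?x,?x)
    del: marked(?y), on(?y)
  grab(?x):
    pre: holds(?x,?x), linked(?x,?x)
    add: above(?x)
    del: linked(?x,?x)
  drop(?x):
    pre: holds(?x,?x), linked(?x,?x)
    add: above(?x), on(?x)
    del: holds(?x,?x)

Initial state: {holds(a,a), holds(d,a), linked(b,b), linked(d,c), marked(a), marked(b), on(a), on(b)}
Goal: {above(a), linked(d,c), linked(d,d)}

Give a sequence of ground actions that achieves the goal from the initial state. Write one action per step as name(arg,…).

push(a,b); push(d,a); grab(a)

1. push(a,b)  →  {holds(a,a), holds(d,a), linked(a,a), linked(b,b), linked(d,c), marked(a), on(a)}
2. push(d,a)  →  {holds(a,a), holds(d,a), linked(a,a), linked(b,b), linked(d,c), linked(d,d)}
3. grab(a)  →  {above(a), holds(a,a), holds(d,a), linked(b,b), linked(d,c), linked(d,d)}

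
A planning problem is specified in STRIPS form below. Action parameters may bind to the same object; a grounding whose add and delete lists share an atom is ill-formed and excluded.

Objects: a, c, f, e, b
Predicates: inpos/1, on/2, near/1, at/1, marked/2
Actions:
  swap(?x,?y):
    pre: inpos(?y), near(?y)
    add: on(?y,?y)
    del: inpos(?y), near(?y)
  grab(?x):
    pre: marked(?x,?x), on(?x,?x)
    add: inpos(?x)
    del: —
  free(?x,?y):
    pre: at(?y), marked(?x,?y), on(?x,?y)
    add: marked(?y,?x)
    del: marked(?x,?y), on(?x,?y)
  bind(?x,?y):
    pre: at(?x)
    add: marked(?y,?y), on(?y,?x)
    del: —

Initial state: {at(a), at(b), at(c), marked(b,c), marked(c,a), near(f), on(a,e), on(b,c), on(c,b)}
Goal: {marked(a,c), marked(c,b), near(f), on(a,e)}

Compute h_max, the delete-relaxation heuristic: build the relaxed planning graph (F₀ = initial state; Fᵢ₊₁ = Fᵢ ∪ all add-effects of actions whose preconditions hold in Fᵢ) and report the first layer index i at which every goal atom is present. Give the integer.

2

F0 = init (9 atoms)
F1 = F0 ∪ {marked(a,a), marked(b,b), marked(c,b), marked(c,c), marked(e,e), marked(f,f), on(a,a), on(a,b), on(a,c), on(b,a), on(b,b), on(c,a), on(c,c), on(e,a), on(e,b), on(e,c), on(f,a), on(f,b), on(f,c)}  (28 atoms)
F2 = F1 ∪ {inpos(a), inpos(b), inpos(c), marked(a,c)}  (32 atoms)
goal ⊆ F2  ⇒  h_max = 2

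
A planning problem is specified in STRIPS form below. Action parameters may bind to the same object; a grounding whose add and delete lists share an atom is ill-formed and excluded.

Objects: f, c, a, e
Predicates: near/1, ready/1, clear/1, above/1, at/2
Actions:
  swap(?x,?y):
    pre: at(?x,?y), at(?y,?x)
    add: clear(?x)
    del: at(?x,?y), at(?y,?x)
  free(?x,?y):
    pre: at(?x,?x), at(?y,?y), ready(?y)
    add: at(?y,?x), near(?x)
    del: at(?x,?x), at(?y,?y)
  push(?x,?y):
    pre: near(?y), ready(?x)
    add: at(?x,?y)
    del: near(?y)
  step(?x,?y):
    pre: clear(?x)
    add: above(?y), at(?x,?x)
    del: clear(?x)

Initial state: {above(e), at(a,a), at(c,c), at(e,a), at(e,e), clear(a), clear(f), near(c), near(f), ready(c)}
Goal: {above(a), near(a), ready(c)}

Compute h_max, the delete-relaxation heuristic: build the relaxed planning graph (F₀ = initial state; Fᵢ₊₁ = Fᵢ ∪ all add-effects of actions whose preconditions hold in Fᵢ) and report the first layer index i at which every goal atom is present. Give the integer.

1

F0 = init (10 atoms)
F1 = F0 ∪ {above(a), above(c), above(f), at(c,a), at(c,e), at(c,f), at(f,f), clear(c), clear(e), near(a), near(e)}  (21 atoms)
goal ⊆ F1  ⇒  h_max = 1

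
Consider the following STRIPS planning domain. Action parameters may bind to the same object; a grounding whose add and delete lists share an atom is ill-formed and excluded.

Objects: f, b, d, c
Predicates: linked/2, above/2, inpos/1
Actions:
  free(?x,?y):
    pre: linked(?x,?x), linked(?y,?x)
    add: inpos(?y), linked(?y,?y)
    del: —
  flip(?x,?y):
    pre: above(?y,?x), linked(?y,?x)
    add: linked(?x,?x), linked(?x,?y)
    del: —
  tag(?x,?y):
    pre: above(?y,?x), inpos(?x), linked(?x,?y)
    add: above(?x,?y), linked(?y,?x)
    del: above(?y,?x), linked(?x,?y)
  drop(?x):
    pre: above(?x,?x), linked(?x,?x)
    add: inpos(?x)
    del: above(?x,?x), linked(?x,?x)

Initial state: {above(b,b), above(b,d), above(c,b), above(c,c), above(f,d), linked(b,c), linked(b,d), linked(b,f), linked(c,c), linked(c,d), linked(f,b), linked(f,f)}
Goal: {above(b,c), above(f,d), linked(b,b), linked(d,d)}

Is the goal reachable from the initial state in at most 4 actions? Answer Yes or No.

Yes

1. free(f,b)  →  {above(b,b), above(b,d), above(c,b), above(c,c), above(f,d), inpos(b), linked(b,b), linked(b,c), linked(b,d), linked(b,f), linked(c,c), linked(c,d), linked(f,b), linked(f,f)}
2. flip(d,b)  →  {above(b,b), above(b,d), above(c,b), above(c,c), above(f,d), inpos(b), linked(b,b), linked(b,c), linked(b,d), linked(b,f), linked(c,c), linked(c,d), linked(d,b), linked(d,d), linked(f,b), linked(f,f)}
3. tag(b,c)  →  {above(b,b), above(b,c), above(b,d), above(c,c), above(f,d), inpos(b), linked(b,b), linked(b,d), linked(b,f), linked(c,b), linked(c,c), linked(c,d), linked(d,b), linked(d,d), linked(f,b), linked(f,f)}
optimal plan length = 3; 3 ≤ 4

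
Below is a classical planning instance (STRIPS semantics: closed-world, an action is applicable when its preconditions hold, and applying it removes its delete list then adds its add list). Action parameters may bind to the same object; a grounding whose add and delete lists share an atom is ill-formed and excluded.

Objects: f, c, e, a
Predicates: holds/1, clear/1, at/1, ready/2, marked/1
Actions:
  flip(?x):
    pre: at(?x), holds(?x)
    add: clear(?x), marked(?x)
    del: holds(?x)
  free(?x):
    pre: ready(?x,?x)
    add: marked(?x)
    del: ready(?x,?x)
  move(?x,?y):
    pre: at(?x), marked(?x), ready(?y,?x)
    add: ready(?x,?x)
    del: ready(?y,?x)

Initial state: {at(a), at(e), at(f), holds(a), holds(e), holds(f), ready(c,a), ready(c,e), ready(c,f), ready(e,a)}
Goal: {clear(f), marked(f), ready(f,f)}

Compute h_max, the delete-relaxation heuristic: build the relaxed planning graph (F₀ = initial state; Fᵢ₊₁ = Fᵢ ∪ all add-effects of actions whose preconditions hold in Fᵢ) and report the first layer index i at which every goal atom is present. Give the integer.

2

F0 = init (10 atoms)
F1 = F0 ∪ {clear(a), clear(e), clear(f), marked(a), marked(e), marked(f)}  (16 atoms)
F2 = F1 ∪ {ready(a,a), ready(e,e), ready(f,f)}  (19 atoms)
goal ⊆ F2  ⇒  h_max = 2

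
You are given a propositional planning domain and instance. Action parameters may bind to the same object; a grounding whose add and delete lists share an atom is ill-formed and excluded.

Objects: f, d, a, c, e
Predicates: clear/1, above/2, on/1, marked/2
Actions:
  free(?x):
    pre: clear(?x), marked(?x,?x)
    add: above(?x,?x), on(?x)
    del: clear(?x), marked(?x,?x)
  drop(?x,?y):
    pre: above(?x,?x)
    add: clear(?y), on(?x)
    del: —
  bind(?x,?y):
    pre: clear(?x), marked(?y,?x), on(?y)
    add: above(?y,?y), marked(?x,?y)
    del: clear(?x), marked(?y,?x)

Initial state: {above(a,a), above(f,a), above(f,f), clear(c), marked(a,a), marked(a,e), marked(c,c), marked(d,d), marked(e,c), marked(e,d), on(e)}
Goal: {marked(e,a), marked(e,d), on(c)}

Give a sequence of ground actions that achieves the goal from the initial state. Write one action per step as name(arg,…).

1. free(c)  →  {above(a,a), above(c,c), above(f,a), above(f,f), marked(a,a), marked(a,e), marked(d,d), marked(e,c), marked(e,d), on(c), on(e)}
2. drop(a,e)  →  {above(a,a), above(c,c), above(f,a), above(f,f), clear(e), marked(a,a), marked(a,e), marked(d,d), marked(e,c), marked(e,d), on(a), on(c), on(e)}
3. bind(e,a)  →  {above(a,a), above(c,c), above(f,a), above(f,f), marked(a,a), marked(d,d), marked(e,a), marked(e,c), marked(e,d), on(a), on(c), on(e)}

free(c); drop(a,e); bind(e,a)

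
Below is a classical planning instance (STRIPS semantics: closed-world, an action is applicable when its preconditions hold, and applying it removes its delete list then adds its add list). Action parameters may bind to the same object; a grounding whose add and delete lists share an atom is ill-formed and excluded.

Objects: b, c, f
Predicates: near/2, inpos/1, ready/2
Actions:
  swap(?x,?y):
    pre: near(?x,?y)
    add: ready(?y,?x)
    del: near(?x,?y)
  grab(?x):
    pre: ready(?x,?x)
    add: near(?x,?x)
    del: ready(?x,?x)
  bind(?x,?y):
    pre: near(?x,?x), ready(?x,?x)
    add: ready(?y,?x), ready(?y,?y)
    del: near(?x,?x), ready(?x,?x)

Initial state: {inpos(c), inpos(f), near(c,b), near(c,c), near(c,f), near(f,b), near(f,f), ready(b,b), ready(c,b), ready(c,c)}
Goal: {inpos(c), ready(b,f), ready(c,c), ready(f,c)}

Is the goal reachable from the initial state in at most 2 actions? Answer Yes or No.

1. swap(c,f)  →  {inpos(c), inpos(f), near(c,b), near(c,c), near(f,b), near(f,f), ready(b,b), ready(c,b), ready(c,c), ready(f,c)}
2. swap(f,b)  →  {inpos(c), inpos(f), near(c,b), near(c,c), near(f,f), ready(b,b), ready(b,f), ready(c,b), ready(c,c), ready(f,c)}
optimal plan length = 2; 2 ≤ 2

Yes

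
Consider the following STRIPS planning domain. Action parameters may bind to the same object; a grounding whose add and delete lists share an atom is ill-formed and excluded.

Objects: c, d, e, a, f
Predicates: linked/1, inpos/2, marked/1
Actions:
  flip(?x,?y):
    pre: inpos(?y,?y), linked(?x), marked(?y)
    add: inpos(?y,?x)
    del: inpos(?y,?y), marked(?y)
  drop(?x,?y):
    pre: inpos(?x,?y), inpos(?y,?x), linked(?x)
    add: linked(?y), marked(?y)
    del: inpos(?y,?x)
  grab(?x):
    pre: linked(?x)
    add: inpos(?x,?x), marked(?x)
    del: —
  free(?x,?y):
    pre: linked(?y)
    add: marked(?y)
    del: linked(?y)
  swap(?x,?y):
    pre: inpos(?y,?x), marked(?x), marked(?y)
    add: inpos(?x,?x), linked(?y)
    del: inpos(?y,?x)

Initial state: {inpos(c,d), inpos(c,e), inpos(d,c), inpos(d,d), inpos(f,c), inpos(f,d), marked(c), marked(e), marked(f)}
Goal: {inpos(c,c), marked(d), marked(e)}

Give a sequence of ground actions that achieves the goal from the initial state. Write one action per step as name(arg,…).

1. swap(c,f)  →  {inpos(c,c), inpos(c,d), inpos(c,e), inpos(d,c), inpos(d,d), inpos(f,d), linked(f), marked(c), marked(e), marked(f)}
2. swap(e,c)  →  {inpos(c,c), inpos(c,d), inpos(d,c), inpos(d,d), inpos(e,e), inpos(f,d), linked(c), linked(f), marked(c), marked(e), marked(f)}
3. drop(c,d)  →  {inpos(c,c), inpos(c,d), inpos(d,d), inpos(e,e), inpos(f,d), linked(c), linked(d), linked(f), marked(c), marked(d), marked(e), marked(f)}

swap(c,f); swap(e,c); drop(c,d)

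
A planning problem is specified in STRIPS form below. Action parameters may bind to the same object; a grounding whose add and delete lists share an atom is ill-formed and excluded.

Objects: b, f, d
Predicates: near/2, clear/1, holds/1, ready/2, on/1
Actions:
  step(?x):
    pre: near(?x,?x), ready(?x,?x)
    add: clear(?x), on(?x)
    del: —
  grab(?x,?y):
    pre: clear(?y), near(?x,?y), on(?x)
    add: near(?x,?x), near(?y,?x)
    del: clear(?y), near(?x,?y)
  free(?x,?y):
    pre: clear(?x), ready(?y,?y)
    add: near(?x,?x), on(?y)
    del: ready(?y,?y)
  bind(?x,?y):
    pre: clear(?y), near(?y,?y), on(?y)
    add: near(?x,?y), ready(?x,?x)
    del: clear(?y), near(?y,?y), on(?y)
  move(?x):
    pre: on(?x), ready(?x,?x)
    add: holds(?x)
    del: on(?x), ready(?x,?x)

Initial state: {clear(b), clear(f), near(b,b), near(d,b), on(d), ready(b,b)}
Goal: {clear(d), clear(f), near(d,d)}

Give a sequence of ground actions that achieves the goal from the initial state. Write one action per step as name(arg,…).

grab(d,b); step(b); bind(d,b); step(d)

1. grab(d,b)  →  {clear(f), near(b,b), near(b,d), near(d,d), on(d), ready(b,b)}
2. step(b)  →  {clear(b), clear(f), near(b,b), near(b,d), near(d,d), on(b), on(d), ready(b,b)}
3. bind(d,b)  →  {clear(f), near(b,d), near(d,b), near(d,d), on(d), ready(b,b), ready(d,d)}
4. step(d)  →  {clear(d), clear(f), near(b,d), near(d,b), near(d,d), on(d), ready(b,b), ready(d,d)}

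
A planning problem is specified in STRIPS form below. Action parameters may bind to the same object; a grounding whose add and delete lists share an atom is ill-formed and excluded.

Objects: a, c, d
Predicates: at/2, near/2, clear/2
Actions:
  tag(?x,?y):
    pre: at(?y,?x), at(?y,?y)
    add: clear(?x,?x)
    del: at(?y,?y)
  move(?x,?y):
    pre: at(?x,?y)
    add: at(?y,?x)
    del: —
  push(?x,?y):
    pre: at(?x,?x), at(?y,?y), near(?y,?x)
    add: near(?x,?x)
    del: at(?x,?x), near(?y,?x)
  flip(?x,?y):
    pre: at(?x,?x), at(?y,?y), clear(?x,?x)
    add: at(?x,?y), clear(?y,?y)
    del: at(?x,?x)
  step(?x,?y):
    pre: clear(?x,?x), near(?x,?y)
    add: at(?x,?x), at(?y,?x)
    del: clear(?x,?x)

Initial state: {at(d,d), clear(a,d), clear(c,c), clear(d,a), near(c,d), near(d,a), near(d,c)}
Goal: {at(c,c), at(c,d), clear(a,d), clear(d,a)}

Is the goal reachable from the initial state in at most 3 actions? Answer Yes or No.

1. step(c,d)  →  {at(c,c), at(d,c), at(d,d), clear(a,d), clear(d,a), near(c,d), near(d,a), near(d,c)}
2. move(d,c)  →  {at(c,c), at(c,d), at(d,c), at(d,d), clear(a,d), clear(d,a), near(c,d), near(d,a), near(d,c)}
optimal plan length = 2; 2 ≤ 3

Yes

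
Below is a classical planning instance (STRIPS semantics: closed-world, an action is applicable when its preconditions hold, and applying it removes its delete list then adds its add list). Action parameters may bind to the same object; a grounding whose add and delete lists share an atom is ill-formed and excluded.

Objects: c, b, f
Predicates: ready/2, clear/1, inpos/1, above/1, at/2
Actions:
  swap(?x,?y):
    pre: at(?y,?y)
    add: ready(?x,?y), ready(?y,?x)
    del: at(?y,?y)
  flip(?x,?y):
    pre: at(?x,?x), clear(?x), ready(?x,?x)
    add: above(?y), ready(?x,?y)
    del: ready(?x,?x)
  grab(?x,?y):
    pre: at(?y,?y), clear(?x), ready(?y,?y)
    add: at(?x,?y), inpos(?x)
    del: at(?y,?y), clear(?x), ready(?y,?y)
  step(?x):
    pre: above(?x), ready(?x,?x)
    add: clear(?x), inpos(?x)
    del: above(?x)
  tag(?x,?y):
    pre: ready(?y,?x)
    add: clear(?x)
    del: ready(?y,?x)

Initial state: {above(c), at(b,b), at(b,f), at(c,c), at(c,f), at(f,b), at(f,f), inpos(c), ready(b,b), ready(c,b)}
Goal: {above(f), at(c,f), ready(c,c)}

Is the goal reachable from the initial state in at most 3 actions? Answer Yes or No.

Yes

1. swap(c,c)  →  {above(c), at(b,b), at(b,f), at(c,f), at(f,b), at(f,f), inpos(c), ready(b,b), ready(c,b), ready(c,c)}
2. tag(b,c)  →  {above(c), at(b,b), at(b,f), at(c,f), at(f,b), at(f,f), clear(b), inpos(c), ready(b,b), ready(c,c)}
3. flip(b,f)  →  {above(c), above(f), at(b,b), at(b,f), at(c,f), at(f,b), at(f,f), clear(b), inpos(c), ready(b,f), ready(c,c)}
optimal plan length = 3; 3 ≤ 3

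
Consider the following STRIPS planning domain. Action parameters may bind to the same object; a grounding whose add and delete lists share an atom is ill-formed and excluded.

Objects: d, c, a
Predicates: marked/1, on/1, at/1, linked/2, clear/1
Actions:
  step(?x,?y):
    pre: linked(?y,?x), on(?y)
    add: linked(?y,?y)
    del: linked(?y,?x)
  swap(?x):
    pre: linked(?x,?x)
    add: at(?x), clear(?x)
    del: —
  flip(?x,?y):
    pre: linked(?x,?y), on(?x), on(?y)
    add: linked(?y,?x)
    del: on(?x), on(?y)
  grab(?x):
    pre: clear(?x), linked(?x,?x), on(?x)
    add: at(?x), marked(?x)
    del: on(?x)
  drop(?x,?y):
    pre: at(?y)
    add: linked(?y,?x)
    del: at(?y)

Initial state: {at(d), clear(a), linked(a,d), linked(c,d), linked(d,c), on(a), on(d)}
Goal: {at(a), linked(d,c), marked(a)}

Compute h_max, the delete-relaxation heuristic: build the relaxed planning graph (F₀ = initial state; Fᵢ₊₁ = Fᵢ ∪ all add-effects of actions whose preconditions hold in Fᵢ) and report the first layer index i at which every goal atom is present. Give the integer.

2

F0 = init (7 atoms)
F1 = F0 ∪ {linked(a,a), linked(d,a), linked(d,d)}  (10 atoms)
F2 = F1 ∪ {at(a), clear(d), marked(a)}  (13 atoms)
goal ⊆ F2  ⇒  h_max = 2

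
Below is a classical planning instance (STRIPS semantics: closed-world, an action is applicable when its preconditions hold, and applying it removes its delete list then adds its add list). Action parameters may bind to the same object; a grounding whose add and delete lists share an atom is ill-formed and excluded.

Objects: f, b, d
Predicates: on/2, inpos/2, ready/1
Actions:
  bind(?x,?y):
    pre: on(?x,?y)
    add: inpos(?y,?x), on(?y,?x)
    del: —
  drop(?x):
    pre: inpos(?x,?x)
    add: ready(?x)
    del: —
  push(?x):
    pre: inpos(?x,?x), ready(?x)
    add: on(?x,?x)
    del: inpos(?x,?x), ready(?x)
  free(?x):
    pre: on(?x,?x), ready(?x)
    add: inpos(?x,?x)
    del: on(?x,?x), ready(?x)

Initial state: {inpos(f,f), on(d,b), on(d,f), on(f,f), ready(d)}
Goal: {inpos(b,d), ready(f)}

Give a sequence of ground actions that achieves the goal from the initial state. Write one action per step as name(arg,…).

1. bind(d,b)  →  {inpos(b,d), inpos(f,f), on(b,d), on(d,b), on(d,f), on(f,f), ready(d)}
2. drop(f)  →  {inpos(b,d), inpos(f,f), on(b,d), on(d,b), on(d,f), on(f,f), ready(d), ready(f)}

bind(d,b); drop(f)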